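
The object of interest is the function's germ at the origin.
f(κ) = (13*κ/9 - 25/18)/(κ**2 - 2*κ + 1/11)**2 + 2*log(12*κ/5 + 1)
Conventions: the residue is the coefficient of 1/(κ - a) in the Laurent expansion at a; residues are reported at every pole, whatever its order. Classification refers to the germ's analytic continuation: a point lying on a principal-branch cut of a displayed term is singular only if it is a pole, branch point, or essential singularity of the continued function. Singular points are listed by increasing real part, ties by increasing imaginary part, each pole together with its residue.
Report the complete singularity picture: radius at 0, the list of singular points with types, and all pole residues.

Denominator factor (κ**2 - 2*κ + 1/11)^2: discriminant 40/11, real irrational roots 1 + (1/11)*sqrt(110) and 1 - (1/11)*sqrt(110); poles of order 2, moduli 1 + (1/11)*sqrt(110) and 1 - (1/11)*sqrt(110).
Branch term (2)*log(1 - κ/(-5/12)): its argument vanishes at κ = -5/12, a logarithmic branch point, modulus 5/12.
The radius of convergence is the smallest modulus among the singular points: 1 - (1/11)*sqrt(110).
The branch term is analytic at 1 - (1/11)*sqrt(110) and contributes nothing to the residue; only the rational part matters.
The factor κ**2 - 2*κ + 1/11 splits as (κ - a)(κ - a') with a = 1 - (1/11)*sqrt(110), a' = 1 + (1/11)*sqrt(110). At the order-2 pole a set g(κ) = (κ - a)^2*(rational part) = [13*κ/9 - 25/18] / (κ - a')^2.
Order-2 pole: residue = g'(a); g'(1 - (1/11)*sqrt(110)) = (11/7200)*sqrt(110), so the residue is (11/7200)*sqrt(110).
The branch term is analytic at 1 + (1/11)*sqrt(110) and contributes nothing to the residue; only the rational part matters.
The factor κ**2 - 2*κ + 1/11 splits as (κ - a)(κ - a') with a = 1 + (1/11)*sqrt(110), a' = 1 - (1/11)*sqrt(110). At the order-2 pole a set g(κ) = (κ - a)^2*(rational part) = [13*κ/9 - 25/18] / (κ - a')^2.
Order-2 pole: residue = g'(a); g'(1 + (1/11)*sqrt(110)) = -(11/7200)*sqrt(110), so the residue is -(11/7200)*sqrt(110).
List the singular points by increasing real part (a conjugate pair: the negative imaginary part first).

Radius of convergence at 0: 1 - (1/11)*sqrt(110).
At -5/12: a logarithmic branch point.
At 1 - (1/11)*sqrt(110): a pole of order 2; residue (11/7200)*sqrt(110).
At 1 + (1/11)*sqrt(110): a pole of order 2; residue -(11/7200)*sqrt(110).


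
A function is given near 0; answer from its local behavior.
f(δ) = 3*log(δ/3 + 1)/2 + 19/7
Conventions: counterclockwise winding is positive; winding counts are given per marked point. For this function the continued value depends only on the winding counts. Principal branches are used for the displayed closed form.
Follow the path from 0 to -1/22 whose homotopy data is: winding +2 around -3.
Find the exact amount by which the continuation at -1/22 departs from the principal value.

The rational part is single-valued and drops out of the difference; each branch term changes only by its own monodromy.
(3/2)*log(1 - δ/(-3)): each positive loop around -3 adds 2*pi*i to the log, so winding +2 contributes (3/2)*(2)*2*pi*i = (6)*pi*i.
Summing the contributions at δ = -1/22 gives (6)*pi*i.

Continued minus principal equals (6)*pi*i.


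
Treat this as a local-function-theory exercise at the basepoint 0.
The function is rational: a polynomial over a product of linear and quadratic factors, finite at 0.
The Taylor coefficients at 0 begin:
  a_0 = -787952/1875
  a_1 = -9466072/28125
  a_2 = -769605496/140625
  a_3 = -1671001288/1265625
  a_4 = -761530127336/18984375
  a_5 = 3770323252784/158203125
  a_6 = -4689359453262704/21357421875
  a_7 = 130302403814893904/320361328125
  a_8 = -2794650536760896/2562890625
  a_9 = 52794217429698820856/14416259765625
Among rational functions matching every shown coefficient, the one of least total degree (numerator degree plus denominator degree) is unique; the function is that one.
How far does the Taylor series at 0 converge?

No rational of total degree below 8 reproduces all 10 coefficients; solving the [1/7] Pade equations on them gives f(β) = (-β/6 - 37/15)/((β + 5/11)**3*(β**2 - 11*β/12 + 1/4)**2), whose expansion matches every shown term.
Denominator factor (β + 5/11)^3: pole of order 3 at -5/11, modulus 5/11.
Denominator factor (β**2 - 11*β/12 + 1/4)^2: discriminant -23/144, complex-conjugate roots (11/24) + ((1/24)*sqrt(23))*i and (11/24) - ((1/24)*sqrt(23))*i; poles of order 2, moduli 1/2 and 1/2.
The radius of convergence is the smallest modulus among the singular points: 5/11.

The radius of convergence is 5/11.


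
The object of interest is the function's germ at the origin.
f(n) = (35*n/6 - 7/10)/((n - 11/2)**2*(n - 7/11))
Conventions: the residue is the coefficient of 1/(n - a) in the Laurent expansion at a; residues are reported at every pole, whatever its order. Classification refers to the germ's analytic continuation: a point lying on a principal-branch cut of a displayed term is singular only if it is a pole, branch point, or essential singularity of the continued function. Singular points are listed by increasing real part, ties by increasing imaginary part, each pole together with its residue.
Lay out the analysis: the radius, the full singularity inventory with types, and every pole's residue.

Denominator factor (n - 11/2)^2: pole of order 2 at 11/2, modulus 11/2.
Denominator factor (n - 7/11): pole of order 1 at 7/11, modulus 7/11.
The radius of convergence is the smallest modulus among the singular points: 7/11.
At the order-1 pole 7/11 set g(n) = (n - (7/11))*f(n) = (35*n/6 - 7/10)/(n - 11/2)**2.
Simple pole: residue = g(a) at a = 7/11, which is 21868/171735.
At the order-2 pole 11/2 set g(n) = (n - (11/2))^2*f(n) = (35*n/6 - 7/10)/(n - 7/11).
Order-2 pole: residue = g'(a); g'(11/2) = -21868/171735, so the residue is -21868/171735.
List the singular points by increasing real part (a conjugate pair: the negative imaginary part first).

Radius of convergence at 0: 7/11.
At 7/11: a pole of order 1; residue 21868/171735.
At 11/2: a pole of order 2; residue -21868/171735.


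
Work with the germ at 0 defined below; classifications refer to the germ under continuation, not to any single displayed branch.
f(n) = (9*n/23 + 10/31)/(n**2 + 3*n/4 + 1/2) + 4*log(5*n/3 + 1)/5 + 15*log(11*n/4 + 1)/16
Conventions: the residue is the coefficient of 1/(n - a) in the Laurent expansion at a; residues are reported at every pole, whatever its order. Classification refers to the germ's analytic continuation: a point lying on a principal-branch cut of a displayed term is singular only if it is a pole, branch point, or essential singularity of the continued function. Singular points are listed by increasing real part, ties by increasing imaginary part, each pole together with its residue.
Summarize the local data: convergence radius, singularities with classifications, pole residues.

Denominator factor (n**2 + 3*n/4 + 1/2): discriminant -23/16, complex-conjugate roots (-3/8) + ((1/8)*sqrt(23))*i and (-3/8) - ((1/8)*sqrt(23))*i; poles of order 1, moduli (1/2)*sqrt(2) and (1/2)*sqrt(2).
Branch term (4/5)*log(1 - n/(-3/5)): its argument vanishes at n = -3/5, a logarithmic branch point, modulus 3/5.
Branch term (15/16)*log(1 - n/(-4/11)): its argument vanishes at n = -4/11, a logarithmic branch point, modulus 4/11.
The radius of convergence is the smallest modulus among the singular points: 4/11.
The branch terms are analytic at (-3/8) - ((1/8)*sqrt(23))*i and contribute nothing to the residue; only the rational part matters.
The factor n**2 + 3*n/4 + 1/2 splits as (n - a)(n - a') with a = (-3/8) - ((1/8)*sqrt(23))*i, a' = (-3/8) + ((1/8)*sqrt(23))*i. At the order-1 pole a set g(n) = (n - a)*(rational part) = [9*n/23 + 10/31] / (n - a').
Simple pole: residue = g(a) at a = (-3/8) - ((1/8)*sqrt(23))*i, which is (9/46) + ((1003/32798)*sqrt(23))*i.
The branch terms are analytic at (-3/8) + ((1/8)*sqrt(23))*i and contribute nothing to the residue; only the rational part matters.
The factor n**2 + 3*n/4 + 1/2 splits as (n - a)(n - a') with a = (-3/8) + ((1/8)*sqrt(23))*i, a' = (-3/8) - ((1/8)*sqrt(23))*i. At the order-1 pole a set g(n) = (n - a)*(rational part) = [9*n/23 + 10/31] / (n - a').
Simple pole: residue = g(a) at a = (-3/8) + ((1/8)*sqrt(23))*i, which is (9/46) - ((1003/32798)*sqrt(23))*i.
List the singular points by increasing real part (a conjugate pair: the negative imaginary part first).

Radius of convergence at 0: 4/11.
At -3/5: a logarithmic branch point.
At (-3/8) - ((1/8)*sqrt(23))*i: a pole of order 1; residue (9/46) + ((1003/32798)*sqrt(23))*i.
At (-3/8) + ((1/8)*sqrt(23))*i: a pole of order 1; residue (9/46) - ((1003/32798)*sqrt(23))*i.
At -4/11: a logarithmic branch point.


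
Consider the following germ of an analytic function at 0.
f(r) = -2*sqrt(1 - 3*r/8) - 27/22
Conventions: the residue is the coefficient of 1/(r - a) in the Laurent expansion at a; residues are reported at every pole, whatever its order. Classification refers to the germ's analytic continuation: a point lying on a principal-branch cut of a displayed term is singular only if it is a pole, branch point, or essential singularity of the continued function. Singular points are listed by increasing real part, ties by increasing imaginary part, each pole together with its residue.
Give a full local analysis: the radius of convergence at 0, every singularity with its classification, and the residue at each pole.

Radius of convergence at 0: 8/3.
At 8/3: an algebraic (square-root) branch point.

Branch term (-2)*sqrt(1 - r/(8/3)): its argument vanishes at r = 8/3, a square-root branch point, modulus 8/3.
The radius of convergence is the smallest modulus among the singular points: 8/3.


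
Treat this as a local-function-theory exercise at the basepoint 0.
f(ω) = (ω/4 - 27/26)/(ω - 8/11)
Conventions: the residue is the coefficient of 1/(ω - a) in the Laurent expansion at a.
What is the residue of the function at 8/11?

At the order-1 pole 8/11 set g(ω) = (ω - (8/11))*f(ω) = ω/4 - 27/26.
Simple pole: residue = g(a) at a = 8/11, which is -245/286.

The residue is -245/286.


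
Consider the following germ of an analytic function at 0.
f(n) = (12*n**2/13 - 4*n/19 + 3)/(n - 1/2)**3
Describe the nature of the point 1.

The point is a regular point.

Denominator factors: n - 1/2 = 1/2 at n = 1 — none vanishes.
So the germ continues analytically to 1.


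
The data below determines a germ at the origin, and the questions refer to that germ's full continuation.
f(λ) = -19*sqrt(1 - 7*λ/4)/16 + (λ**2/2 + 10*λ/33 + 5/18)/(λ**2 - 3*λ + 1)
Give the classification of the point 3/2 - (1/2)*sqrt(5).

The point is a pole of order 1.

The denominator factor λ**2 - 3*λ + 1 vanishes at 3/2 - (1/2)*sqrt(5) and appears to the power 1; the numerator there equals 983/396 - (119/132)*sqrt(5), nonzero, and no other factor vanishes.
The branch terms are analytic at this point.
Hence a pole whose order is the multiplicity, 1.


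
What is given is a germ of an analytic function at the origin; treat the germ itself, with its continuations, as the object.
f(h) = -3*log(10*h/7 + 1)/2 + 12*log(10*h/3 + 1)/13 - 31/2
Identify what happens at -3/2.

The point is a regular point.

There is no denominator, hence no pole anywhere.
Branch term log(1 - h/(-3/10)): argument at -3/2 is -4, nonzero, so -3/2 is not its branch point (a point on a principal cut is still regular for the continued germ).
Branch term log(1 - h/(-7/10)): argument at -3/2 is -8/7, nonzero, so -3/2 is not its branch point (a point on a principal cut is still regular for the continued germ).
So the germ continues analytically to -3/2.


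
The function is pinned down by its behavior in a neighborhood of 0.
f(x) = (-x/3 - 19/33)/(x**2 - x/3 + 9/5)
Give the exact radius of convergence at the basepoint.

Denominator factor (x**2 - x/3 + 9/5): discriminant -319/45, complex-conjugate roots (1/6) + ((1/30)*sqrt(1595))*i and (1/6) - ((1/30)*sqrt(1595))*i; poles of order 1, moduli (3/5)*sqrt(5) and (3/5)*sqrt(5).
The radius of convergence is the smallest modulus among the singular points: (3/5)*sqrt(5).

The radius of convergence is (3/5)*sqrt(5).


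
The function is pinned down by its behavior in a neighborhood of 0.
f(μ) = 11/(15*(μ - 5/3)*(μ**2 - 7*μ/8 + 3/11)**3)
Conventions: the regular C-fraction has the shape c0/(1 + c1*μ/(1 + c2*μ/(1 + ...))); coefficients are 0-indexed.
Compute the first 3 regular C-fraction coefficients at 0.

Taylor coefficients (expand at 0): a_0 = -14641/675, a_1 = -5988169/27000, a_2 = -1999213909/1620000.
c0 = a_0 = -14641/675. Peel one level at a time: if S = 1 + c*μ/S' with S'(0) = 1, then c is the μ-coefficient of S and S' = c*μ/(S - 1).
S_1 = c0/f = 1 + (-409/40)*μ + (45749/960)*μ^2 + ...; c1 = -409/40.
S_2 = c1*μ/(S_1 - 1) = 1 + (45749/9816)*μ + ...; c2 = 45749/9816.

The regular C-fraction coefficients are [-14641/675, -409/40, 45749/9816].


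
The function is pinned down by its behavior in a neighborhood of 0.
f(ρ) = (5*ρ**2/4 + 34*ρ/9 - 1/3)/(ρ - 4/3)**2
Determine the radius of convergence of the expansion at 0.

Denominator factor (ρ - 4/3)^2: pole of order 2 at 4/3, modulus 4/3.
The radius of convergence is the smallest modulus among the singular points: 4/3.

The radius of convergence is 4/3.


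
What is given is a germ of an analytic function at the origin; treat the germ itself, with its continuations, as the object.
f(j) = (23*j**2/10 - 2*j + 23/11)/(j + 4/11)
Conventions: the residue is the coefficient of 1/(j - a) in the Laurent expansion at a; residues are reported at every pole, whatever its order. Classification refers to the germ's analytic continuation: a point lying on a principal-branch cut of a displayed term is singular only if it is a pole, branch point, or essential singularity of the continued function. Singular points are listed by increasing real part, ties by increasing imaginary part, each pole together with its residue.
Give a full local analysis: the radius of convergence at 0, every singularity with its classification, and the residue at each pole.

Radius of convergence at 0: 4/11.
At -4/11: a pole of order 1; residue 1889/605.

Denominator factor (j + 4/11): pole of order 1 at -4/11, modulus 4/11.
The radius of convergence is the smallest modulus among the singular points: 4/11.
At the order-1 pole -4/11 set g(j) = (j - (-4/11))*f(j) = 23*j**2/10 - 2*j + 23/11.
Simple pole: residue = g(a) at a = -4/11, which is 1889/605.


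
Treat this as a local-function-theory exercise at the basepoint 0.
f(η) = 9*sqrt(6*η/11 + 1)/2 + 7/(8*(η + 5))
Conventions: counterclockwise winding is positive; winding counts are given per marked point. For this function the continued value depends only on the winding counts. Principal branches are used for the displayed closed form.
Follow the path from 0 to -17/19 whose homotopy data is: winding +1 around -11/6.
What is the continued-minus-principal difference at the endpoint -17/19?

Continued minus principal equals -(9/209)*sqrt(22363).

The rational part is single-valued and drops out of the difference; each branch term changes only by its own monodromy.
(9/2)*sqrt(1 - η/(-11/6)): winding +1 is odd, the square root flips sign, contributing -2*(9/2)*sqrt(1 - (-17/19)/(-11/6)) = -2*(9/2)*sqrt(107/209) = -(9/209)*sqrt(22363).
Summing the contributions at η = -17/19 gives -(9/209)*sqrt(22363).


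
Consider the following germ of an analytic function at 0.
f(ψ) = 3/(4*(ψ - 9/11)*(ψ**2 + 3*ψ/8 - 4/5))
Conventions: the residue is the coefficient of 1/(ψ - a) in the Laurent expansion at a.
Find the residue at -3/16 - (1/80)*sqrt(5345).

The residue is -1815/853 + (29205/911857)*sqrt(5345).

The factor ψ**2 + 3*ψ/8 - 4/5 splits as (ψ - a)(ψ - a') with a = -3/16 - (1/80)*sqrt(5345), a' = -3/16 + (1/80)*sqrt(5345). At the order-1 pole a set g(ψ) = (ψ - a)*f(ψ) = [3/(4*(ψ - 9/11))] / (ψ - a').
Simple pole: residue = g(a) at a = -3/16 - (1/80)*sqrt(5345), which is -1815/853 + (29205/911857)*sqrt(5345).


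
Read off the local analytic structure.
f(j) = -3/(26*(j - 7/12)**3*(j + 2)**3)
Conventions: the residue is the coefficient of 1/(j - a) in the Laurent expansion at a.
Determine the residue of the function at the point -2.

The residue is 2239488/372178963.

At the order-3 pole -2 set g(j) = (j - (-2))^3*f(j) = -3/(26*(j - 7/12)**3).
Order-3 pole: residue = g''(a)/2; g''(-2) = 4478976/372178963, so the residue is 2239488/372178963.


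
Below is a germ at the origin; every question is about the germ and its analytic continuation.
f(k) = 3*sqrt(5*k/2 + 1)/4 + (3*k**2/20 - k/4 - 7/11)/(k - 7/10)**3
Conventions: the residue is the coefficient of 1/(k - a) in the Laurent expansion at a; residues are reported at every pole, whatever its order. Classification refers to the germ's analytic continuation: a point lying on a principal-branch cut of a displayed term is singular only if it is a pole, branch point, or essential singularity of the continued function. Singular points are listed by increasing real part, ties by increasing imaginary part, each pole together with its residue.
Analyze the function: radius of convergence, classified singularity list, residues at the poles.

Radius of convergence at 0: 2/5.
At -2/5: an algebraic (square-root) branch point.
At 7/10: a pole of order 3; residue 3/20.

Denominator factor (k - 7/10)^3: pole of order 3 at 7/10, modulus 7/10.
Branch term (3/4)*sqrt(1 - k/(-2/5)): its argument vanishes at k = -2/5, a square-root branch point, modulus 2/5.
The radius of convergence is the smallest modulus among the singular points: 2/5.
The branch term is analytic at 7/10 and contributes nothing to the residue; only the rational part matters.
At the order-3 pole 7/10 set g(k) = (k - (7/10))^3*(rational part) = 3*k**2/20 - k/4 - 7/11.
Order-3 pole: residue = g''(a)/2; g''(7/10) = 3/10, so the residue is 3/20.
List the singular points by increasing real part (a conjugate pair: the negative imaginary part first).


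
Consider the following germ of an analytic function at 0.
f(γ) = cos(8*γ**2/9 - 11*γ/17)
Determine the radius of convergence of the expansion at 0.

The radius of convergence is infinite.

The factor cos(8*γ**2/9 - 11*γ/17) is entire and contributes no finite singular point.
The polynomial part has no poles.
No finite singular points: the Taylor series at 0 converges everywhere.


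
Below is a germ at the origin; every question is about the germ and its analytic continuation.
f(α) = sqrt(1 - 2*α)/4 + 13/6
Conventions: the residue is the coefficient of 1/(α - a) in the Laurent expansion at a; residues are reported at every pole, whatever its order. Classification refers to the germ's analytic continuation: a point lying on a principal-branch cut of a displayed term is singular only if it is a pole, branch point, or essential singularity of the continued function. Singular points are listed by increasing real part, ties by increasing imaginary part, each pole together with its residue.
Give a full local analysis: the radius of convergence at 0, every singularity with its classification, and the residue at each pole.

Radius of convergence at 0: 1/2.
At 1/2: an algebraic (square-root) branch point.

Branch term (1/4)*sqrt(1 - α/(1/2)): its argument vanishes at α = 1/2, a square-root branch point, modulus 1/2.
The radius of convergence is the smallest modulus among the singular points: 1/2.


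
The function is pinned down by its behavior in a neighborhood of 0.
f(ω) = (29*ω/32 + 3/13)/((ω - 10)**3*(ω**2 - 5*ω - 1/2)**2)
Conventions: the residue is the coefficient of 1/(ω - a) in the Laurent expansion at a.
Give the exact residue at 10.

The residue is 185219/277505514.

At the order-3 pole 10 set g(ω) = (ω - (10))^3*f(ω) = (29*ω/32 + 3/13)/(ω**2 - 5*ω - 1/2)**2.
Order-3 pole: residue = g''(a)/2; g''(10) = 185219/138752757, so the residue is 185219/277505514.


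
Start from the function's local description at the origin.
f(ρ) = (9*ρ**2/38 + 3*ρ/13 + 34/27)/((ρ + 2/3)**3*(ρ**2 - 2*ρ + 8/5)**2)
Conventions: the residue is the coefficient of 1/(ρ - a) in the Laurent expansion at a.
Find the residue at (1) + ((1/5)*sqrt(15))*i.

The residue is (-4173564825/32961829888) - ((17137062025/296656468992)*sqrt(15))*i.

The factor ρ**2 - 2*ρ + 8/5 splits as (ρ - a)(ρ - a') with a = (1) + ((1/5)*sqrt(15))*i, a' = (1) - ((1/5)*sqrt(15))*i. At the order-2 pole a set g(ρ) = (ρ - a)^2*f(ρ) = [(9*ρ**2/38 + 3*ρ/13 + 34/27)/(ρ + 2/3)**3] / (ρ - a')^2.
Order-2 pole: residue = g'(a); g'((1) + ((1/5)*sqrt(15))*i) = (-4173564825/32961829888) - ((17137062025/296656468992)*sqrt(15))*i, so the residue is (-4173564825/32961829888) - ((17137062025/296656468992)*sqrt(15))*i.


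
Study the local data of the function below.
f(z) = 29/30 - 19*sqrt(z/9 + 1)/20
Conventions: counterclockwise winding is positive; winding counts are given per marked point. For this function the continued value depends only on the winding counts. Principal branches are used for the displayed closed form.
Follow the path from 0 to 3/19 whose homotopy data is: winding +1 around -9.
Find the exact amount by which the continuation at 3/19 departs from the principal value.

Continued minus principal equals (1/30)*sqrt(3306).

The rational part is single-valued and drops out of the difference; each branch term changes only by its own monodromy.
(-19/20)*sqrt(1 - z/(-9)): winding +1 is odd, the square root flips sign, contributing -2*(-19/20)*sqrt(1 - (3/19)/(-9)) = -2*(-19/20)*sqrt(58/57) = (1/30)*sqrt(3306).
Summing the contributions at z = 3/19 gives (1/30)*sqrt(3306).


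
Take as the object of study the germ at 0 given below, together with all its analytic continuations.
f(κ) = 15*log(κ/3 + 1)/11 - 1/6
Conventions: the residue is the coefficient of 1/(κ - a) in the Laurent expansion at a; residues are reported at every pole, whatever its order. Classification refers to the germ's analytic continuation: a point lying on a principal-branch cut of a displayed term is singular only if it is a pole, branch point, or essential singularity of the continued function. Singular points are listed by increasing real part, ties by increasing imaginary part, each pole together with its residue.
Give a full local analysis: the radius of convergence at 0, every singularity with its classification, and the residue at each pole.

Branch term (15/11)*log(1 - κ/(-3)): its argument vanishes at κ = -3, a logarithmic branch point, modulus 3.
The radius of convergence is the smallest modulus among the singular points: 3.

Radius of convergence at 0: 3.
At -3: a logarithmic branch point.


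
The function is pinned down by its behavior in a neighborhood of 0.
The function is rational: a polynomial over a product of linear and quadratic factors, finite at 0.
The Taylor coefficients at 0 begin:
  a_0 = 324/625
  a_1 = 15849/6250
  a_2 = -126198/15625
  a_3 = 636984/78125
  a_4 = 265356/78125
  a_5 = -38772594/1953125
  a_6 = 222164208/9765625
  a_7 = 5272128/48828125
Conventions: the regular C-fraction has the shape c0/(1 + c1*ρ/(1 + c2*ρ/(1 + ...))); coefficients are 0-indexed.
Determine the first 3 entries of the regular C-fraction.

The regular C-fraction coefficients are [324/625, -587/120, 568921/70440].

Taylor coefficients (read off): a_0 = 324/625, a_1 = 15849/6250, a_2 = -126198/15625.
c0 = a_0 = 324/625. Peel one level at a time: if S = 1 + c*ρ/S' with S'(0) = 1, then c is the ρ-coefficient of S and S' = c*ρ/(S - 1).
S_1 = c0/f = 1 + (-587/120)*ρ + (568921/14400)*ρ^2 + ...; c1 = -587/120.
S_2 = c1*ρ/(S_1 - 1) = 1 + (568921/70440)*ρ + ...; c2 = 568921/70440.


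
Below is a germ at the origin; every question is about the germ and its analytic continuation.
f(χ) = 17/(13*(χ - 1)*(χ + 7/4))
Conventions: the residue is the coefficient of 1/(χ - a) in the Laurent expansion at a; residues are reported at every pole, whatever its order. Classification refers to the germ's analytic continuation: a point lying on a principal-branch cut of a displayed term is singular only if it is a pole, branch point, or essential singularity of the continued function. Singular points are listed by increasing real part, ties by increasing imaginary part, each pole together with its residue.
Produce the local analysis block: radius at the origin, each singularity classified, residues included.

Denominator factor (χ - 1): pole of order 1 at 1, modulus 1.
Denominator factor (χ + 7/4): pole of order 1 at -7/4, modulus 7/4.
The radius of convergence is the smallest modulus among the singular points: 1.
At the order-1 pole -7/4 set g(χ) = (χ - (-7/4))*f(χ) = 17/(13*(χ - 1)).
Simple pole: residue = g(a) at a = -7/4, which is -68/143.
At the order-1 pole 1 set g(χ) = (χ - (1))*f(χ) = 17/(13*(χ + 7/4)).
Simple pole: residue = g(a) at a = 1, which is 68/143.
List the singular points by increasing real part (a conjugate pair: the negative imaginary part first).

Radius of convergence at 0: 1.
At -7/4: a pole of order 1; residue -68/143.
At 1: a pole of order 1; residue 68/143.


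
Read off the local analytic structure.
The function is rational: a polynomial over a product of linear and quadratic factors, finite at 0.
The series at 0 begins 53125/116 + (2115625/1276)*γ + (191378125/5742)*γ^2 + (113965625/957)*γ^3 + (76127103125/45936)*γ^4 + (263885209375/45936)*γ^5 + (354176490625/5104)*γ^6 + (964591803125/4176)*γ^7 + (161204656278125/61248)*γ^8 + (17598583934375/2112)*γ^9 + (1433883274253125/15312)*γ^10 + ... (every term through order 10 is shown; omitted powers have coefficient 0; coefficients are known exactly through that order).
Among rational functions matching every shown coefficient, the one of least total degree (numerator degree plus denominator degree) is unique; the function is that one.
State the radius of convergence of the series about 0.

No rational of total degree below 9 reproduces all 11 coefficients; solving the [2/7] Pade equations on them gives f(γ) = (11*γ**2/9 - 4*γ/11 - 17/29)/((γ - 1/5)**3*(γ**2 + 12*γ/5 + 2/5)**2), whose expansion matches every shown term.
Denominator factor (γ**2 + 12*γ/5 + 2/5)^2: discriminant 104/25, real irrational roots -6/5 + (1/5)*sqrt(26) and -6/5 - (1/5)*sqrt(26); poles of order 2, moduli 6/5 - (1/5)*sqrt(26) and 6/5 + (1/5)*sqrt(26).
Denominator factor (γ - 1/5)^3: pole of order 3 at 1/5, modulus 1/5.
The radius of convergence is the smallest modulus among the singular points: 6/5 - (1/5)*sqrt(26).

The radius of convergence is 6/5 - (1/5)*sqrt(26).


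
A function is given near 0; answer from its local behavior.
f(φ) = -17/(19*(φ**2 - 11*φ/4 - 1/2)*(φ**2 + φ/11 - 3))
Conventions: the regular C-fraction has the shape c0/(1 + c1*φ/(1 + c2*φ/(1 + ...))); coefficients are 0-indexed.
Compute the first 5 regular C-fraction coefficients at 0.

Taylor coefficients (expand at 0): a_0 = -34/57, a_1 = 323/99, a_2 = -2400587/124146, a_3 = 924779753/8193636, a_4 = -356645101931/540779976.
c0 = a_0 = -34/57. Peel one level at a time: if S = 1 + c*φ/S' with S'(0) = 1, then c is the φ-coefficient of S and S' = c*φ/(S - 1).
S_1 = c0/f = 1 + (361/66)*φ + (-5/2)*φ^2 + ...; c1 = 361/66.
S_2 = c1*φ/(S_1 - 1) = 1 + (165/361)*φ + (69462/130321)*φ^2 + ...; c2 = 165/361.
S_3 = c2*φ/(S_2 - 1) = 1 + (-23154/19855)*φ + (6983/9075)*φ^2 + ...; c3 = -23154/19855.
S_4 = c3*φ/(S_3 - 1) = 1 + (2520863/3820410)*φ + ...; c4 = 2520863/3820410.

The regular C-fraction coefficients are [-34/57, 361/66, 165/361, -23154/19855, 2520863/3820410].


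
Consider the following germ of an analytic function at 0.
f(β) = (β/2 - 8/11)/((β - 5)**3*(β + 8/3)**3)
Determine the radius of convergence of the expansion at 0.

Denominator factor (β - 5)^3: pole of order 3 at 5, modulus 5.
Denominator factor (β + 8/3)^3: pole of order 3 at -8/3, modulus 8/3.
The radius of convergence is the smallest modulus among the singular points: 8/3.

The radius of convergence is 8/3.


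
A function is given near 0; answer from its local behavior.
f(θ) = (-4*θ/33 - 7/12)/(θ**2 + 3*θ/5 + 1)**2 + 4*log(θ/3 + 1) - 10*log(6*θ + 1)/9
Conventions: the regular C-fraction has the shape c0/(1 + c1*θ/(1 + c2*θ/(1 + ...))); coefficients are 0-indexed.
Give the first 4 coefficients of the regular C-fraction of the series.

Taylor coefficients (expand at 0): a_0 = -7/12, a_1 = -523/110, a_2 = 202553/9900, a_3 = -18139669/222750.
c0 = a_0 = -7/12. Peel one level at a time: if S = 1 + c*θ/S' with S'(0) = 1, then c is the θ-coefficient of S and S' = c*θ/(S - 1).
S_1 = c0/f = 1 + (-3138/385)*θ + (45137713/444675)*θ^2 + ...; c1 = -3138/385.
S_2 = c1*θ/(S_1 - 1) = 1 + (45137713/3624390)*θ + (342170029/246176100)*θ^2 + ...; c2 = 45137713/3624390.
S_3 = c2*θ/(S_2 - 1) = 1 + (-26347092233/236070238990)*θ + ...; c3 = -26347092233/236070238990.

The regular C-fraction coefficients are [-7/12, -3138/385, 45137713/3624390, -26347092233/236070238990].


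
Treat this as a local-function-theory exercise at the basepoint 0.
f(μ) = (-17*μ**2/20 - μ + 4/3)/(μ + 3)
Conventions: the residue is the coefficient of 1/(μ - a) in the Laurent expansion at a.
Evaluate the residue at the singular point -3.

At the order-1 pole -3 set g(μ) = (μ - (-3))*f(μ) = -17*μ**2/20 - μ + 4/3.
Simple pole: residue = g(a) at a = -3, which is -199/60.

The residue is -199/60.


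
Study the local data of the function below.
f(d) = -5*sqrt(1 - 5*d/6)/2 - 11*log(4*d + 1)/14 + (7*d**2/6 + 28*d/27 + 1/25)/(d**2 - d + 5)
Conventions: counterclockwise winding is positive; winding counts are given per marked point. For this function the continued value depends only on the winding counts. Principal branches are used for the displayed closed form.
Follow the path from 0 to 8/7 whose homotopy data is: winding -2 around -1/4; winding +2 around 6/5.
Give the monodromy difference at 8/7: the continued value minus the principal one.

The rational part is single-valued and drops out of the difference; each branch term changes only by its own monodromy.
(-5/2)*sqrt(1 - d/(6/5)): winding +2 is even, the square root returns to the same sheet, contribution 0.
(-11/14)*log(1 - d/(-1/4)): each positive loop around -1/4 adds 2*pi*i to the log, so winding -2 contributes (-11/14)*(-2)*2*pi*i = (22/7)*pi*i.
Summing the contributions at d = 8/7 gives (22/7)*pi*i.

Continued minus principal equals (22/7)*pi*i.


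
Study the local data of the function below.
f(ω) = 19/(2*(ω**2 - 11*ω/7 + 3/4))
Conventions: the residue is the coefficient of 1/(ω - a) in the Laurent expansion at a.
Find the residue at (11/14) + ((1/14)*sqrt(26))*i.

The factor ω**2 - 11*ω/7 + 3/4 splits as (ω - a)(ω - a') with a = (11/14) + ((1/14)*sqrt(26))*i, a' = (11/14) - ((1/14)*sqrt(26))*i. At the order-1 pole a set g(ω) = (ω - a)*f(ω) = [19/2] / (ω - a').
Simple pole: residue = g(a) at a = (11/14) + ((1/14)*sqrt(26))*i, which is -((133/52)*sqrt(26))*i.

The residue is -((133/52)*sqrt(26))*i.


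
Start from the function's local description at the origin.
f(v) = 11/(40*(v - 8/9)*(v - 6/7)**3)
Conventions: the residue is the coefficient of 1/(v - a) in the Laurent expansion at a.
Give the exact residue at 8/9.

At the order-1 pole 8/9 set g(v) = (v - (8/9))*f(v) = 11/(40*(v - 6/7)**3).
Simple pole: residue = g(a) at a = 8/9, which is 2750517/320.

The residue is 2750517/320.


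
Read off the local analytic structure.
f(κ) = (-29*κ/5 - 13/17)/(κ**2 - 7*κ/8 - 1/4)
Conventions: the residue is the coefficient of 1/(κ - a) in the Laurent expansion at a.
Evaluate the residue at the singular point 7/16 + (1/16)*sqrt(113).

The factor κ**2 - 7*κ/8 - 1/4 splits as (κ - a)(κ - a') with a = 7/16 + (1/16)*sqrt(113), a' = 7/16 - (1/16)*sqrt(113). At the order-1 pole a set g(κ) = (κ - a)*f(κ) = [-29*κ/5 - 13/17] / (κ - a').
Simple pole: residue = g(a) at a = 7/16 + (1/16)*sqrt(113), which is -29/10 - (4491/19210)*sqrt(113).

The residue is -29/10 - (4491/19210)*sqrt(113).


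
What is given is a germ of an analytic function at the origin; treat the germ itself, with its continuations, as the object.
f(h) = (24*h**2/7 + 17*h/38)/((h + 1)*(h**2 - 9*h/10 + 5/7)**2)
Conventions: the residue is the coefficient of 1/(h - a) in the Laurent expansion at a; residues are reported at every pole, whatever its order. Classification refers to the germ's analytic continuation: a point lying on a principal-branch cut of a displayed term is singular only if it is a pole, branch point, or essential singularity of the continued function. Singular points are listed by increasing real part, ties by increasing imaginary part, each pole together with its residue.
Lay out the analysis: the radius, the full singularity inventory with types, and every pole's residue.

Radius of convergence at 0: (1/7)*sqrt(35).
At -1: a pole of order 1; residue 4550/10431.
At (9/20) - ((1/140)*sqrt(10031))*i: a pole of order 2; residue (-2275/10431) + ((125963275/21419943759)*sqrt(10031))*i.
At (9/20) + ((1/140)*sqrt(10031))*i: a pole of order 2; residue (-2275/10431) - ((125963275/21419943759)*sqrt(10031))*i.

Denominator factor (h**2 - 9*h/10 + 5/7)^2: discriminant -1433/700, complex-conjugate roots (9/20) + ((1/140)*sqrt(10031))*i and (9/20) - ((1/140)*sqrt(10031))*i; poles of order 2, moduli (1/7)*sqrt(35) and (1/7)*sqrt(35).
Denominator factor (h + 1): pole of order 1 at -1, modulus 1.
The radius of convergence is the smallest modulus among the singular points: (1/7)*sqrt(35).
At the order-1 pole -1 set g(h) = (h - (-1))*f(h) = (24*h**2/7 + 17*h/38)/(h**2 - 9*h/10 + 5/7)**2.
Simple pole: residue = g(a) at a = -1, which is 4550/10431.
The factor h**2 - 9*h/10 + 5/7 splits as (h - a)(h - a') with a = (9/20) - ((1/140)*sqrt(10031))*i, a' = (9/20) + ((1/140)*sqrt(10031))*i. At the order-2 pole a set g(h) = (h - a)^2*f(h) = [(24*h**2/7 + 17*h/38)/(h + 1)] / (h - a')^2.
Order-2 pole: residue = g'(a); g'((9/20) - ((1/140)*sqrt(10031))*i) = (-2275/10431) + ((125963275/21419943759)*sqrt(10031))*i, so the residue is (-2275/10431) + ((125963275/21419943759)*sqrt(10031))*i.
The factor h**2 - 9*h/10 + 5/7 splits as (h - a)(h - a') with a = (9/20) + ((1/140)*sqrt(10031))*i, a' = (9/20) - ((1/140)*sqrt(10031))*i. At the order-2 pole a set g(h) = (h - a)^2*f(h) = [(24*h**2/7 + 17*h/38)/(h + 1)] / (h - a')^2.
Order-2 pole: residue = g'(a); g'((9/20) + ((1/140)*sqrt(10031))*i) = (-2275/10431) - ((125963275/21419943759)*sqrt(10031))*i, so the residue is (-2275/10431) - ((125963275/21419943759)*sqrt(10031))*i.
List the singular points by increasing real part (a conjugate pair: the negative imaginary part first).


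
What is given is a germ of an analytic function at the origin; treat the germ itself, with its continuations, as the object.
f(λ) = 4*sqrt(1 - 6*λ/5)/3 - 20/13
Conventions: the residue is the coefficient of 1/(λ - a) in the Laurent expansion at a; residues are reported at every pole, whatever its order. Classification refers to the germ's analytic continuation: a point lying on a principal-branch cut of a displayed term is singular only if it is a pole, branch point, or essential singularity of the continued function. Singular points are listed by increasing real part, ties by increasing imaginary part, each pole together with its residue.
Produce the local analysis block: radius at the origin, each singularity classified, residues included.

Branch term (4/3)*sqrt(1 - λ/(5/6)): its argument vanishes at λ = 5/6, a square-root branch point, modulus 5/6.
The radius of convergence is the smallest modulus among the singular points: 5/6.

Radius of convergence at 0: 5/6.
At 5/6: an algebraic (square-root) branch point.


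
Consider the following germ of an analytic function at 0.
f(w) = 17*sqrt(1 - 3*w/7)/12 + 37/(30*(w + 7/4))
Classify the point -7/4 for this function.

The point is a pole of order 1.

The denominator factor w + 7/4 vanishes at -7/4 and appears to the power 1; the numerator there equals 37/30, nonzero, and no other factor vanishes.
The branch terms are analytic at this point.
Hence a pole whose order is the multiplicity, 1.


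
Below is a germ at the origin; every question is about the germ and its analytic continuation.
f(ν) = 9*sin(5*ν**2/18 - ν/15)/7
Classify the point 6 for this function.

The point is a regular point.

There is no denominator, hence no pole anywhere.
The factor -sin(5*ν**2/18 - ν/15) is entire.
So the germ continues analytically to 6.


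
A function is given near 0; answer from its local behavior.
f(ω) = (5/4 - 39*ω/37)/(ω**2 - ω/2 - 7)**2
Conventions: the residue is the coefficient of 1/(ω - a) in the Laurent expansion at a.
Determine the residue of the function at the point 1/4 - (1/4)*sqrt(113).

The factor ω**2 - ω/2 - 7 splits as (ω - a)(ω - a') with a = 1/4 - (1/4)*sqrt(113), a' = 1/4 + (1/4)*sqrt(113). At the order-2 pole a set g(ω) = (ω - a)^2*f(ω) = [5/4 - 39*ω/37] / (ω - a')^2.
Order-2 pole: residue = g'(a); g'(1/4 - (1/4)*sqrt(113)) = (584/472453)*sqrt(113), so the residue is (584/472453)*sqrt(113).

The residue is (584/472453)*sqrt(113).


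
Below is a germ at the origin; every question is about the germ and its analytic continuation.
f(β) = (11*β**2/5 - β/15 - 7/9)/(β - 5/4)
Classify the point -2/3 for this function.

Denominator factors: β - 5/4 = -23/12 at β = -2/3 — none vanishes.
So the germ continues analytically to -2/3.

The point is a regular point.


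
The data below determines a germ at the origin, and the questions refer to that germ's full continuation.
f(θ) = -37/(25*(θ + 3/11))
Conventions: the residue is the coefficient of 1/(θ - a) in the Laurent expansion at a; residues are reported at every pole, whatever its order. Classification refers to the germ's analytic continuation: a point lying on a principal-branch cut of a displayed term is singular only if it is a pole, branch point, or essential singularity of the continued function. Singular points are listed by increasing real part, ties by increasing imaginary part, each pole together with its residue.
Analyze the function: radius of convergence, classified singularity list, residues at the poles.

Denominator factor (θ + 3/11): pole of order 1 at -3/11, modulus 3/11.
The radius of convergence is the smallest modulus among the singular points: 3/11.
At the order-1 pole -3/11 set g(θ) = (θ - (-3/11))*f(θ) = -37/25.
Simple pole: residue = g(a) at a = -3/11, which is -37/25.

Radius of convergence at 0: 3/11.
At -3/11: a pole of order 1; residue -37/25.


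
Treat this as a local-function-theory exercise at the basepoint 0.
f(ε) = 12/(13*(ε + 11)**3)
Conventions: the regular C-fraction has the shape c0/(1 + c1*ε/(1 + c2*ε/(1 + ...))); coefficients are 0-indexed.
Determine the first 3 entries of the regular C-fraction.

Taylor coefficients (expand at 0): a_0 = 12/17303, a_1 = -36/190333, a_2 = 72/2093663.
c0 = a_0 = 12/17303. Peel one level at a time: if S = 1 + c*ε/S' with S'(0) = 1, then c is the ε-coefficient of S and S' = c*ε/(S - 1).
S_1 = c0/f = 1 + (3/11)*ε + (3/121)*ε^2 + ...; c1 = 3/11.
S_2 = c1*ε/(S_1 - 1) = 1 + (-1/11)*ε + ...; c2 = -1/11.

The regular C-fraction coefficients are [12/17303, 3/11, -1/11].


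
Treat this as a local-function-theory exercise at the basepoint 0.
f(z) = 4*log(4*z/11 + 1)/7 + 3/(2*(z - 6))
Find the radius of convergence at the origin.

Denominator factor (z - 6): pole of order 1 at 6, modulus 6.
Branch term (4/7)*log(1 - z/(-11/4)): its argument vanishes at z = -11/4, a logarithmic branch point, modulus 11/4.
The radius of convergence is the smallest modulus among the singular points: 11/4.

The radius of convergence is 11/4.


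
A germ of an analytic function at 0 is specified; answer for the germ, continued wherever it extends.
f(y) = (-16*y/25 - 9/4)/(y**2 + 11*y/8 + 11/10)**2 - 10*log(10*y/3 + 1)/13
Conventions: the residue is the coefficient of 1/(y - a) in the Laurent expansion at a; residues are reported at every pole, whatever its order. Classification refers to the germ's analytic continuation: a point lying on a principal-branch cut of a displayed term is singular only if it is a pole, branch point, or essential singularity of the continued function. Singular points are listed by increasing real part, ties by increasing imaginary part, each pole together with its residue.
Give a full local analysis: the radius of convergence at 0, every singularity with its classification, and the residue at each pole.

Radius of convergence at 0: 3/10.
At (-11/16) - ((1/80)*sqrt(4015))*i: a pole of order 2; residue -((46336/3224045)*sqrt(4015))*i.
At (-11/16) + ((1/80)*sqrt(4015))*i: a pole of order 2; residue ((46336/3224045)*sqrt(4015))*i.
At -3/10: a logarithmic branch point.

Denominator factor (y**2 + 11*y/8 + 11/10)^2: discriminant -803/320, complex-conjugate roots (-11/16) + ((1/80)*sqrt(4015))*i and (-11/16) - ((1/80)*sqrt(4015))*i; poles of order 2, moduli (1/10)*sqrt(110) and (1/10)*sqrt(110).
Branch term (-10/13)*log(1 - y/(-3/10)): its argument vanishes at y = -3/10, a logarithmic branch point, modulus 3/10.
The radius of convergence is the smallest modulus among the singular points: 3/10.
The branch term is analytic at (-11/16) - ((1/80)*sqrt(4015))*i and contributes nothing to the residue; only the rational part matters.
The factor y**2 + 11*y/8 + 11/10 splits as (y - a)(y - a') with a = (-11/16) - ((1/80)*sqrt(4015))*i, a' = (-11/16) + ((1/80)*sqrt(4015))*i. At the order-2 pole a set g(y) = (y - a)^2*(rational part) = [-16*y/25 - 9/4] / (y - a')^2.
Order-2 pole: residue = g'(a); g'((-11/16) - ((1/80)*sqrt(4015))*i) = -((46336/3224045)*sqrt(4015))*i, so the residue is -((46336/3224045)*sqrt(4015))*i.
The branch term is analytic at (-11/16) + ((1/80)*sqrt(4015))*i and contributes nothing to the residue; only the rational part matters.
The factor y**2 + 11*y/8 + 11/10 splits as (y - a)(y - a') with a = (-11/16) + ((1/80)*sqrt(4015))*i, a' = (-11/16) - ((1/80)*sqrt(4015))*i. At the order-2 pole a set g(y) = (y - a)^2*(rational part) = [-16*y/25 - 9/4] / (y - a')^2.
Order-2 pole: residue = g'(a); g'((-11/16) + ((1/80)*sqrt(4015))*i) = ((46336/3224045)*sqrt(4015))*i, so the residue is ((46336/3224045)*sqrt(4015))*i.
List the singular points by increasing real part (a conjugate pair: the negative imaginary part first).
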